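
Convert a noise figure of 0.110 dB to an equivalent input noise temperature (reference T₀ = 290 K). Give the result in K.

F = 10^(0.110/10) = 1.02565
T_e = (F − 1)·T₀ = (1.02565 − 1) × 290 = 7.44 K

7.44 K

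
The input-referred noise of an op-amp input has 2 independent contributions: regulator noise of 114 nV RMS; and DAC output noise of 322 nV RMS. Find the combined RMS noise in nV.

342 nV

Uncorrelated sources add in power (mean-square): V_tot = √(ΣV_i²)
V_tot = √[(1.14×10⁻⁷)² + (3.22×10⁻⁷)²] = 3.42×10⁻⁷ V = 342 nV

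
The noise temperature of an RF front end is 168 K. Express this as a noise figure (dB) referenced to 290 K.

1.98 dB

F = 1 + T_e/T₀ = 1 + 168/290 = 1.57931
NF = 10 log₁₀(1.57931) = 1.98 dB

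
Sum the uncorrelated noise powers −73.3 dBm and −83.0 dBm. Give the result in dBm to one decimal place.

Convert to linear, add, convert back:
P₁ = 4.68×10⁻¹¹ W, P₂ = 5.01×10⁻¹² W
P_tot = 5.18×10⁻¹¹ W → 10 log₁₀(P_tot / 10⁻³) = −72.9 dBm

−72.9 dBm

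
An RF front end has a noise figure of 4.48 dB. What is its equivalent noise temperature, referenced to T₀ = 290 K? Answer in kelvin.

524 K

F = 10^(4.48/10) = 2.80543
T_e = (F − 1)·T₀ = (2.80543 − 1) × 290 = 524 K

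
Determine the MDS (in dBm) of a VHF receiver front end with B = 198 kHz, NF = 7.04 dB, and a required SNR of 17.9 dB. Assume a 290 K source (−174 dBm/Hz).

−96.1 dBm

Sensitivity = −174 + 10 log₁₀(B) + NF + SNR_min
= −174 + 52.97 + 7.04 + 17.9
= −96.09 dBm → −96.1 dBm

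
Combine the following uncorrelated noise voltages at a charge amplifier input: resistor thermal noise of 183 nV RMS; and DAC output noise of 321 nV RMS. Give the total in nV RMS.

Uncorrelated sources add in power (mean-square): V_tot = √(ΣV_i²)
V_tot = √[(1.83×10⁻⁷)² + (3.21×10⁻⁷)²] = 3.69×10⁻⁷ V = 369 nV

369 nV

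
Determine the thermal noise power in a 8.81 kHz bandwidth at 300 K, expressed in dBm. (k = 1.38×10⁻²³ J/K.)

P_n = kTB = 1.38×10⁻²³ × 300 × 8.81×10³ = 3.65×10⁻¹⁷ W
In dBm: 10 log₁₀(3.65×10⁻¹⁷ / 10⁻³) = −134.4 dBm

−134.4 dBm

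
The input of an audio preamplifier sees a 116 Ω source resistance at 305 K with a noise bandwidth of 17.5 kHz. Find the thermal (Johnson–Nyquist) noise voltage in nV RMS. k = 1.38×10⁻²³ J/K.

185 nV

V_n = √(4kTRB)
4kTRB = 4 × 1.38×10⁻²³ × 305 × 1.16×10² × 1.75×10⁴ = 3.42×10⁻¹⁴ V²
V_n = √(3.42×10⁻¹⁴) = 1.85×10⁻⁷ V = 185 nV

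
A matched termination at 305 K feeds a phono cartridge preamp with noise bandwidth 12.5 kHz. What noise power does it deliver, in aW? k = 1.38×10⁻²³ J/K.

P_n = kTB = 1.38×10⁻²³ × 305 × 1.25×10⁴ = 5.26×10⁻¹⁷ W = 52.6 aW

52.6 aW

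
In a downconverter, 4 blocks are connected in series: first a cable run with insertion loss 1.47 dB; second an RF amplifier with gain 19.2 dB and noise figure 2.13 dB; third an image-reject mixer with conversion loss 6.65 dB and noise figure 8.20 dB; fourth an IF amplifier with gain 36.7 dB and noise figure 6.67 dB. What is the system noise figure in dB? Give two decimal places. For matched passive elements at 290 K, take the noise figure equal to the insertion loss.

Convert to linear (a loss of L dB is a gain of −L dB): F_i = 10^(NF_i/10), G_i = 10^(G_i,dB/10)
  Stage 1: F_1 = 10^(1.47/10) = 1.403, G_1 = 10^(−1.47/10) = 0.7129
  Stage 2: F_2 = 10^(2.13/10) = 1.633, G_2 = 10^(19.2/10) = 83.18
  Stage 3: F_3 = 10^(8.20/10) = 6.607, G_3 = 10^(−6.65/10) = 0.2163
  Stage 4: F_4 = 10^(6.67/10) = 4.645, G_4 = 10^(36.7/10) = 4677
Friis cascade:
  F = 1.403 + (1.633 − 1)/0.7129 + (6.607 − 1)/59.29 + (4.645 − 1)/12.82 = 2.670
NF = 10 log₁₀(2.670) = 4.26 dB

4.26 dB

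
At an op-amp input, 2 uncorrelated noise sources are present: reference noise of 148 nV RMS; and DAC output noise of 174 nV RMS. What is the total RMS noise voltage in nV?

228 nV

Uncorrelated sources add in power (mean-square): V_tot = √(ΣV_i²)
V_tot = √[(1.48×10⁻⁷)² + (1.74×10⁻⁷)²] = 2.28×10⁻⁷ V = 228 nV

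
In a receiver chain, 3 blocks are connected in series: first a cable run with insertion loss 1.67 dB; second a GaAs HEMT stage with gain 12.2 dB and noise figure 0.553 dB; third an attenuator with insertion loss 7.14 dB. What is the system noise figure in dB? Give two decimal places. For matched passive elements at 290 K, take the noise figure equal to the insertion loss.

Convert to linear (a loss of L dB is a gain of −L dB): F_i = 10^(NF_i/10), G_i = 10^(G_i,dB/10)
  Stage 1: F_1 = 10^(1.67/10) = 1.469, G_1 = 10^(−1.67/10) = 0.6808
  Stage 2: F_2 = 10^(0.553/10) = 1.136, G_2 = 10^(12.2/10) = 16.60
  Stage 3: F_3 = 10^(7.14/10) = 5.176, G_3 = 10^(−7.14/10) = 0.1932
Friis cascade:
  F = 1.469 + (1.136 − 1)/0.6808 + (5.176 − 1)/11.30 = 2.038
NF = 10 log₁₀(2.038) = 3.09 dB

3.09 dB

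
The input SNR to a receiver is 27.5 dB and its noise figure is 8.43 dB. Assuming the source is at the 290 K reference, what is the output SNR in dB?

19.07 dB

By definition F = SNR_in/SNR_out, so in dB: SNR_out = SNR_in − NF
SNR_out = 27.5 − 8.43 = 19.07 dB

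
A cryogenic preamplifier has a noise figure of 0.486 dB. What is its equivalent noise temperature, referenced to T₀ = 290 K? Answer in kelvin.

34.3 K

F = 10^(0.486/10) = 1.11841
T_e = (F − 1)·T₀ = (1.11841 − 1) × 290 = 34.3 K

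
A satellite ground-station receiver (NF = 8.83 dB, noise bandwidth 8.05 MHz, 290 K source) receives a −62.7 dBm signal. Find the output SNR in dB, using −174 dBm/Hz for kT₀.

Noise floor: N = −174 + 10 log₁₀(B) + NF
10 log₁₀(8.05×10⁶) = 69.06 dB
N = −174 + 69.06 + 8.83 = −96.11 dBm
SNR = P_sig − N = −62.7 − (−96.11) = 33.41 dB → 33.4 dB

33.4 dB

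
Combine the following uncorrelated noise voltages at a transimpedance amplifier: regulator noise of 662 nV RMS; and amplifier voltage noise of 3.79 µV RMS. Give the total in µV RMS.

3.85 µV

Uncorrelated sources add in power (mean-square): V_tot = √(ΣV_i²)
V_tot = √[(6.62×10⁻⁷)² + (3.79×10⁻⁶)²] = 3.85×10⁻⁶ V = 3.85 µV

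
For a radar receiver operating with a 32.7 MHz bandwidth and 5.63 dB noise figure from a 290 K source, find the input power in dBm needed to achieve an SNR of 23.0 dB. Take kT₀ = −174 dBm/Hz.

Sensitivity = −174 + 10 log₁₀(B) + NF + SNR_min
= −174 + 75.15 + 5.63 + 23.0
= −70.22 dBm → −70.2 dBm

−70.2 dBm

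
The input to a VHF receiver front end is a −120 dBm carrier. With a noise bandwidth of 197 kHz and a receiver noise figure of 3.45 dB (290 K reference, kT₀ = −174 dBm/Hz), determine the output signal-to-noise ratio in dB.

−2.4 dB

Noise floor: N = −174 + 10 log₁₀(B) + NF
10 log₁₀(1.97×10⁵) = 52.94 dB
N = −174 + 52.94 + 3.45 = −117.61 dBm
SNR = P_sig − N = −120 − (−117.61) = −2.39 dB → −2.4 dB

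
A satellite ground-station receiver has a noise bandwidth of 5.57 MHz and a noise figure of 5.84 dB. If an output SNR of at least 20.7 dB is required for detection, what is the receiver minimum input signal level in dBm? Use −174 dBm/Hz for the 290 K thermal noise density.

Sensitivity = −174 + 10 log₁₀(B) + NF + SNR_min
= −174 + 67.46 + 5.84 + 20.7
= −80.00 dBm → −80.0 dBm

−80.0 dBm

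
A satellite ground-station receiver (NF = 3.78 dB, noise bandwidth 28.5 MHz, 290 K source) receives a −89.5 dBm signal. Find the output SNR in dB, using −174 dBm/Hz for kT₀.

6.2 dB

Noise floor: N = −174 + 10 log₁₀(B) + NF
10 log₁₀(2.85×10⁷) = 74.55 dB
N = −174 + 74.55 + 3.78 = −95.67 dBm
SNR = P_sig − N = −89.5 − (−95.67) = 6.17 dB → 6.2 dB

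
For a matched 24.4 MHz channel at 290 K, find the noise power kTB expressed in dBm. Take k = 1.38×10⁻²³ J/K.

P_n = kTB = 1.38×10⁻²³ × 290 × 2.44×10⁷ = 9.76×10⁻¹⁴ W
In dBm: 10 log₁₀(9.76×10⁻¹⁴ / 10⁻³) = −100.1 dBm

−100.1 dBm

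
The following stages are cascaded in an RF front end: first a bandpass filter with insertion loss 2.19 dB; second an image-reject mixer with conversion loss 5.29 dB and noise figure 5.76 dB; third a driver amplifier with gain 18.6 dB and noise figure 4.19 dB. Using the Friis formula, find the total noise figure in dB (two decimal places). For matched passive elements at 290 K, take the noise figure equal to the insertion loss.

11.86 dB

Convert to linear (a loss of L dB is a gain of −L dB): F_i = 10^(NF_i/10), G_i = 10^(G_i,dB/10)
  Stage 1: F_1 = 10^(2.19/10) = 1.656, G_1 = 10^(−2.19/10) = 0.6039
  Stage 2: F_2 = 10^(5.76/10) = 3.767, G_2 = 10^(−5.29/10) = 0.2958
  Stage 3: F_3 = 10^(4.19/10) = 2.624, G_3 = 10^(18.6/10) = 72.44
Friis cascade:
  F = 1.656 + (3.767 − 1)/0.6039 + (2.624 − 1)/0.1786 = 15.33
NF = 10 log₁₀(15.33) = 11.86 dB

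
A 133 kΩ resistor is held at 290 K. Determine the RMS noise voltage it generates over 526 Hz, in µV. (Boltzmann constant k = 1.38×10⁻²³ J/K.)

V_n = √(4kTRB)
4kTRB = 4 × 1.38×10⁻²³ × 290 × 1.33×10⁵ × 5.26×10² = 1.12×10⁻¹² V²
V_n = √(1.12×10⁻¹²) = 1.06×10⁻⁶ V = 1.06 µV

1.06 µV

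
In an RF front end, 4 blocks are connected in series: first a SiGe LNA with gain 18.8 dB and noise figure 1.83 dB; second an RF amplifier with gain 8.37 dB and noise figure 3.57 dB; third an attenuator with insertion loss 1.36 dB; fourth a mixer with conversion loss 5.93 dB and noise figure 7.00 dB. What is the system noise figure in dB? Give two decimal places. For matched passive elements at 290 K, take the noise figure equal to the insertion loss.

1.91 dB

Convert to linear (a loss of L dB is a gain of −L dB): F_i = 10^(NF_i/10), G_i = 10^(G_i,dB/10)
  Stage 1: F_1 = 10^(1.83/10) = 1.524, G_1 = 10^(18.8/10) = 75.86
  Stage 2: F_2 = 10^(3.57/10) = 2.275, G_2 = 10^(8.37/10) = 6.871
  Stage 3: F_3 = 10^(1.36/10) = 1.368, G_3 = 10^(−1.36/10) = 0.7311
  Stage 4: F_4 = 10^(7.00/10) = 5.012, G_4 = 10^(−5.93/10) = 0.2553
Friis cascade:
  F = 1.524 + (2.275 − 1)/75.86 + (1.368 − 1)/521.2 + (5.012 − 1)/381.1 = 1.552
NF = 10 log₁₀(1.552) = 1.91 dB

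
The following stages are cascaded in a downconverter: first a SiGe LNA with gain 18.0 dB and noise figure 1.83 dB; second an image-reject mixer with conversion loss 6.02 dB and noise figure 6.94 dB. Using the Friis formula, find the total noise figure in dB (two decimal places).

Convert to linear (a loss of L dB is a gain of −L dB): F_i = 10^(NF_i/10), G_i = 10^(G_i,dB/10)
  Stage 1: F_1 = 10^(1.83/10) = 1.524, G_1 = 10^(18.0/10) = 63.10
  Stage 2: F_2 = 10^(6.94/10) = 4.943, G_2 = 10^(−6.02/10) = 0.2500
Friis cascade:
  F = 1.524 + (4.943 − 1)/63.10 = 1.587
NF = 10 log₁₀(1.587) = 2.00 dB

2.00 dB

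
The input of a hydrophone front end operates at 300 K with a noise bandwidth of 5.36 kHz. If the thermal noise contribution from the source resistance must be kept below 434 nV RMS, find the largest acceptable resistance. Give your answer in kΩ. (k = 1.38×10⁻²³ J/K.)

Johnson–Nyquist: V_n = √(4kTRB) ⇒ R = V_n² / (4kTB)
4kTB = 4 × 1.38×10⁻²³ × 300 × 5.36×10³ = 8.88×10⁻¹⁷
R = (4.34×10⁻⁷)² / 8.88×10⁻¹⁷ = 2.12×10³ Ω = 2.12 kΩ

2.12 kΩ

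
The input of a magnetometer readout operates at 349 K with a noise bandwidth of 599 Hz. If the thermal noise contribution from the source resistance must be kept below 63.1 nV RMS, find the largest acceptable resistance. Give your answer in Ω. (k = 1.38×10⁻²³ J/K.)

Johnson–Nyquist: V_n = √(4kTRB) ⇒ R = V_n² / (4kTB)
4kTB = 4 × 1.38×10⁻²³ × 349 × 5.99×10² = 1.15×10⁻¹⁷
R = (6.31×10⁻⁸)² / 1.15×10⁻¹⁷ = 3.45×10² Ω = 345 Ω

345 Ω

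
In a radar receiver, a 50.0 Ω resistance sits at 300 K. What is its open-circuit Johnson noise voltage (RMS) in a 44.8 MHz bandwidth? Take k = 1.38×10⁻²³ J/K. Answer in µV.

V_n = √(4kTRB)
4kTRB = 4 × 1.38×10⁻²³ × 300 × 5.00×10¹ × 4.48×10⁷ = 3.71×10⁻¹¹ V²
V_n = √(3.71×10⁻¹¹) = 6.09×10⁻⁶ V = 6.09 µV

6.09 µV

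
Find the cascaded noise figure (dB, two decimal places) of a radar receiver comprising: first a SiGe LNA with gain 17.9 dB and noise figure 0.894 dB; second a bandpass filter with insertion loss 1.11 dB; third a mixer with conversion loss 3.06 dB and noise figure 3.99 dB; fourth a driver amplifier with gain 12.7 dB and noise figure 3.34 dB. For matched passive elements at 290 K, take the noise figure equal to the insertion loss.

Convert to linear (a loss of L dB is a gain of −L dB): F_i = 10^(NF_i/10), G_i = 10^(G_i,dB/10)
  Stage 1: F_1 = 10^(0.894/10) = 1.229, G_1 = 10^(17.9/10) = 61.66
  Stage 2: F_2 = 10^(1.11/10) = 1.291, G_2 = 10^(−1.11/10) = 0.7745
  Stage 3: F_3 = 10^(3.99/10) = 2.506, G_3 = 10^(−3.06/10) = 0.4943
  Stage 4: F_4 = 10^(3.34/10) = 2.158, G_4 = 10^(12.7/10) = 18.62
Friis cascade:
  F = 1.229 + (1.291 − 1)/61.66 + (2.506 − 1)/47.75 + (2.158 − 1)/23.60 = 1.314
NF = 10 log₁₀(1.314) = 1.19 dB

1.19 dB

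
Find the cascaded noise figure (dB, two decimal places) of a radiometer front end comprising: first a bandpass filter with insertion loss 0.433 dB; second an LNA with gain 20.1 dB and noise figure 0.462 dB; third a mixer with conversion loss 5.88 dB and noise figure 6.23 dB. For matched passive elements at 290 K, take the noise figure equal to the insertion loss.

Convert to linear (a loss of L dB is a gain of −L dB): F_i = 10^(NF_i/10), G_i = 10^(G_i,dB/10)
  Stage 1: F_1 = 10^(0.433/10) = 1.105, G_1 = 10^(−0.433/10) = 0.9051
  Stage 2: F_2 = 10^(0.462/10) = 1.112, G_2 = 10^(20.1/10) = 102.3
  Stage 3: F_3 = 10^(6.23/10) = 4.198, G_3 = 10^(−5.88/10) = 0.2582
Friis cascade:
  F = 1.105 + (1.112 − 1)/0.9051 + (4.198 − 1)/92.62 = 1.263
NF = 10 log₁₀(1.263) = 1.02 dB

1.02 dB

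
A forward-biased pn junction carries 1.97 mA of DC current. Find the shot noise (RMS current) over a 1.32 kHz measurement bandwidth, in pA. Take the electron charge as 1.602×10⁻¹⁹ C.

913 pA

I_n = √(2qI·B)
2qI·B = 2 × 1.602×10⁻¹⁹ × 1.97×10⁻³ × 1.32×10³ = 8.33×10⁻¹⁹ A²
I_n = √(8.33×10⁻¹⁹) = 9.13×10⁻¹⁰ A = 913 pA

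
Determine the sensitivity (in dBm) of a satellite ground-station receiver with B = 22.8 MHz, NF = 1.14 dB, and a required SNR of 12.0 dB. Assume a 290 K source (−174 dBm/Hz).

Sensitivity = −174 + 10 log₁₀(B) + NF + SNR_min
= −174 + 73.58 + 1.14 + 12.0
= −87.28 dBm → −87.3 dBm

−87.3 dBm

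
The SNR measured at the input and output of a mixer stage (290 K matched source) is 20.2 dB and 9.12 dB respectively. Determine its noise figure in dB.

NF (dB) = SNR_in(dB) − SNR_out(dB) when the source is at T₀
NF = 20.2 − 9.12 = 11.08 dB

11.08 dB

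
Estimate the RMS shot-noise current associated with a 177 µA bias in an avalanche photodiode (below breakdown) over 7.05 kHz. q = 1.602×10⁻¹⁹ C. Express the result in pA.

I_n = √(2qI·B)
2qI·B = 2 × 1.602×10⁻¹⁹ × 1.77×10⁻⁴ × 7.05×10³ = 4.00×10⁻¹⁹ A²
I_n = √(4.00×10⁻¹⁹) = 6.32×10⁻¹⁰ A = 632 pA

632 pA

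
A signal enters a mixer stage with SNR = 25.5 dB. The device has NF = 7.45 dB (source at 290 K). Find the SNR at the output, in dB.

18.05 dB

By definition F = SNR_in/SNR_out, so in dB: SNR_out = SNR_in − NF
SNR_out = 25.5 − 7.45 = 18.05 dB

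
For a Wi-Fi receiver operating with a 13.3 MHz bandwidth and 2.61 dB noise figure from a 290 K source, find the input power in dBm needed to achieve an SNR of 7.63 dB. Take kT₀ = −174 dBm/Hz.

−92.5 dBm

Sensitivity = −174 + 10 log₁₀(B) + NF + SNR_min
= −174 + 71.24 + 2.61 + 7.63
= −92.52 dBm → −92.5 dBm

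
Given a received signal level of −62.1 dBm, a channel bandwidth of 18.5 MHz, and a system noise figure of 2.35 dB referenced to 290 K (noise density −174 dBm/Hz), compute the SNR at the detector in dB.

36.9 dB

Noise floor: N = −174 + 10 log₁₀(B) + NF
10 log₁₀(1.85×10⁷) = 72.67 dB
N = −174 + 72.67 + 2.35 = −98.98 dBm
SNR = P_sig − N = −62.1 − (−98.98) = 36.88 dB → 36.9 dB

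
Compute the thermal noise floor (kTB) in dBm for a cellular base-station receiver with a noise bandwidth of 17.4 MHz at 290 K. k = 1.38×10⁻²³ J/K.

−101.6 dBm

P_n = kTB = 1.38×10⁻²³ × 290 × 1.74×10⁷ = 6.96×10⁻¹⁴ W
In dBm: 10 log₁₀(6.96×10⁻¹⁴ / 10⁻³) = −101.6 dBm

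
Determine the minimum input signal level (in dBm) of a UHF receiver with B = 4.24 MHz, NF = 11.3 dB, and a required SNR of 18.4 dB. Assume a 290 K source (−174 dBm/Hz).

Sensitivity = −174 + 10 log₁₀(B) + NF + SNR_min
= −174 + 66.27 + 11.3 + 18.4
= −78.03 dBm → −78.0 dBm

−78.0 dBm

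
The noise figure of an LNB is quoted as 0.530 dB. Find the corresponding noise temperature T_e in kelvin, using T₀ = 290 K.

F = 10^(0.530/10) = 1.1298
T_e = (F − 1)·T₀ = (1.1298 − 1) × 290 = 37.6 K

37.6 K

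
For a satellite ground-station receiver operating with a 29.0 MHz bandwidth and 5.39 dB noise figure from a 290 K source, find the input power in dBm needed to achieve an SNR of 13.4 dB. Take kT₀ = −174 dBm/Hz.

Sensitivity = −174 + 10 log₁₀(B) + NF + SNR_min
= −174 + 74.62 + 5.39 + 13.4
= −80.59 dBm → −80.6 dBm

−80.6 dBm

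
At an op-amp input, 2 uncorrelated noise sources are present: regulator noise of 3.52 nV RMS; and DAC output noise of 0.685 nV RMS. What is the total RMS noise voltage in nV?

Uncorrelated sources add in power (mean-square): V_tot = √(ΣV_i²)
V_tot = √[(3.52×10⁻⁹)² + (6.85×10⁻¹⁰)²] = 3.59×10⁻⁹ V = 3.59 nV

3.59 nV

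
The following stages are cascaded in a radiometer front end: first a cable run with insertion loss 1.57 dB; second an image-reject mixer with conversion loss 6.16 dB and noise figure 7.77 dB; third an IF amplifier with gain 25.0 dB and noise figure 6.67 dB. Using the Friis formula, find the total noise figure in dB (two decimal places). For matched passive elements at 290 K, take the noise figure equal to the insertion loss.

14.80 dB

Convert to linear (a loss of L dB is a gain of −L dB): F_i = 10^(NF_i/10), G_i = 10^(G_i,dB/10)
  Stage 1: F_1 = 10^(1.57/10) = 1.435, G_1 = 10^(−1.57/10) = 0.6966
  Stage 2: F_2 = 10^(7.77/10) = 5.984, G_2 = 10^(−6.16/10) = 0.2421
  Stage 3: F_3 = 10^(6.67/10) = 4.645, G_3 = 10^(25.0/10) = 316.2
Friis cascade:
  F = 1.435 + (5.984 − 1)/0.6966 + (4.645 − 1)/0.1687 = 30.20
NF = 10 log₁₀(30.20) = 14.80 dB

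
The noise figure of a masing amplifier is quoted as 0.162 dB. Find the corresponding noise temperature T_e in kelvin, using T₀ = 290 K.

11.0 K

F = 10^(0.162/10) = 1.03801
T_e = (F − 1)·T₀ = (1.03801 − 1) × 290 = 11.0 K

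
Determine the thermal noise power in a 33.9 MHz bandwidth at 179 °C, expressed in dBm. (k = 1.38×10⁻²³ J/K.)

T = 179 °C + 273.15 = 452.15 K
P_n = kTB = 1.38×10⁻²³ × 452.15 × 3.39×10⁷ = 2.12×10⁻¹³ W
In dBm: 10 log₁₀(2.12×10⁻¹³ / 10⁻³) = −96.7 dBm

−96.7 dBm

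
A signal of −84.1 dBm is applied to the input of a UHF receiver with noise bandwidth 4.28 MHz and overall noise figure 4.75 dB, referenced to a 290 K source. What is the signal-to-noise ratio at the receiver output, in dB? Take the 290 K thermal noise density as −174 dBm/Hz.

Noise floor: N = −174 + 10 log₁₀(B) + NF
10 log₁₀(4.28×10⁶) = 66.31 dB
N = −174 + 66.31 + 4.75 = −102.94 dBm
SNR = P_sig − N = −84.1 − (−102.94) = 18.84 dB → 18.8 dB

18.8 dB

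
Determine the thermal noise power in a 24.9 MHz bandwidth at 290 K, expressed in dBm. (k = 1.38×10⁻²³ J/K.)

P_n = kTB = 1.38×10⁻²³ × 290 × 2.49×10⁷ = 9.96×10⁻¹⁴ W
In dBm: 10 log₁₀(9.96×10⁻¹⁴ / 10⁻³) = −100.0 dBm

−100.0 dBm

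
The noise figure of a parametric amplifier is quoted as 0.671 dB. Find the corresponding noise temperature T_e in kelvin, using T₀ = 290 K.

48.5 K

F = 10^(0.671/10) = 1.16708
T_e = (F − 1)·T₀ = (1.16708 − 1) × 290 = 48.5 K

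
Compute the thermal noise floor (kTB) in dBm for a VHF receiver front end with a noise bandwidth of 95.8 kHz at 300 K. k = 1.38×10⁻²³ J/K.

P_n = kTB = 1.38×10⁻²³ × 300 × 9.58×10⁴ = 3.97×10⁻¹⁶ W
In dBm: 10 log₁₀(3.97×10⁻¹⁶ / 10⁻³) = −124.0 dBm

−124.0 dBm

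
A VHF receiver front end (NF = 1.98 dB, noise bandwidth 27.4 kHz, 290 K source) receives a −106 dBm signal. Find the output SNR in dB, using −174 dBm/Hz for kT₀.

Noise floor: N = −174 + 10 log₁₀(B) + NF
10 log₁₀(2.74×10⁴) = 44.38 dB
N = −174 + 44.38 + 1.98 = −127.64 dBm
SNR = P_sig − N = −106 − (−127.64) = 21.64 dB → 21.6 dB

21.6 dB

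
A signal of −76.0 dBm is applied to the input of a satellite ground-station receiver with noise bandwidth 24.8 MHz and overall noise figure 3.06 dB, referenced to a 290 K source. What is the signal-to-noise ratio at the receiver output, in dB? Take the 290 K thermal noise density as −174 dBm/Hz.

21.0 dB

Noise floor: N = −174 + 10 log₁₀(B) + NF
10 log₁₀(2.48×10⁷) = 73.94 dB
N = −174 + 73.94 + 3.06 = −97.00 dBm
SNR = P_sig − N = −76.0 − (−97.00) = 21.00 dB → 21.0 dB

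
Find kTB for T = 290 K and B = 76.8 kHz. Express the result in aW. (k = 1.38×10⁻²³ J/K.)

307 aW

P_n = kTB = 1.38×10⁻²³ × 290 × 7.68×10⁴ = 3.07×10⁻¹⁶ W = 307 aW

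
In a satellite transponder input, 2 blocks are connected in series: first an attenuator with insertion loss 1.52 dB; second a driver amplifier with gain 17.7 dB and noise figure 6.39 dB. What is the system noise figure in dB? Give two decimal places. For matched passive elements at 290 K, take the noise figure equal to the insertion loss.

7.91 dB

Convert to linear (a loss of L dB is a gain of −L dB): F_i = 10^(NF_i/10), G_i = 10^(G_i,dB/10)
  Stage 1: F_1 = 10^(1.52/10) = 1.419, G_1 = 10^(−1.52/10) = 0.7047
  Stage 2: F_2 = 10^(6.39/10) = 4.355, G_2 = 10^(17.7/10) = 58.88
Friis cascade:
  F = 1.419 + (4.355 − 1)/0.7047 = 6.180
NF = 10 log₁₀(6.180) = 7.91 dB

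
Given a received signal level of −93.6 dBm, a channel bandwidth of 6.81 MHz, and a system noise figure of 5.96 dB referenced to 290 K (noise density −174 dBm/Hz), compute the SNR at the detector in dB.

6.1 dB

Noise floor: N = −174 + 10 log₁₀(B) + NF
10 log₁₀(6.81×10⁶) = 68.33 dB
N = −174 + 68.33 + 5.96 = −99.71 dBm
SNR = P_sig − N = −93.6 − (−99.71) = 6.11 dB → 6.1 dB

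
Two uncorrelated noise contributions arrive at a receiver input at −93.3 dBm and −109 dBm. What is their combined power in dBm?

Convert to linear, add, convert back:
P₁ = 4.68×10⁻¹³ W, P₂ = 1.26×10⁻¹⁴ W
P_tot = 4.80×10⁻¹³ W → 10 log₁₀(P_tot / 10⁻³) = −93.2 dBm

−93.2 dBm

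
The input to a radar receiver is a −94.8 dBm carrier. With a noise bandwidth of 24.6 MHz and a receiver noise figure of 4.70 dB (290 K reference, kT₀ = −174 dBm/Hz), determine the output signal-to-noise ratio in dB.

0.6 dB

Noise floor: N = −174 + 10 log₁₀(B) + NF
10 log₁₀(2.46×10⁷) = 73.91 dB
N = −174 + 73.91 + 4.70 = −95.39 dBm
SNR = P_sig − N = −94.8 − (−95.39) = 0.59 dB → 0.6 dB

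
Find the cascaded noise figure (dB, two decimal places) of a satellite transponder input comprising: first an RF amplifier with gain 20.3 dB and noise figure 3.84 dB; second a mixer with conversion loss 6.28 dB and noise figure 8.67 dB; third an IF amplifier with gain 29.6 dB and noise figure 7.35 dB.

Convert to linear (a loss of L dB is a gain of −L dB): F_i = 10^(NF_i/10), G_i = 10^(G_i,dB/10)
  Stage 1: F_1 = 10^(3.84/10) = 2.421, G_1 = 10^(20.3/10) = 107.2
  Stage 2: F_2 = 10^(8.67/10) = 7.362, G_2 = 10^(−6.28/10) = 0.2355
  Stage 3: F_3 = 10^(7.35/10) = 5.433, G_3 = 10^(29.6/10) = 912.0
Friis cascade:
  F = 2.421 + (7.362 − 1)/107.2 + (5.433 − 1)/25.23 = 2.656
NF = 10 log₁₀(2.656) = 4.24 dB

4.24 dB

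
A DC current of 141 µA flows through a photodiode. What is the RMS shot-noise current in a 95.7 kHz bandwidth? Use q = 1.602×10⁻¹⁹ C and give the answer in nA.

2.08 nA

I_n = √(2qI·B)
2qI·B = 2 × 1.602×10⁻¹⁹ × 1.41×10⁻⁴ × 9.57×10⁴ = 4.32×10⁻¹⁸ A²
I_n = √(4.32×10⁻¹⁸) = 2.08×10⁻⁹ A = 2.08 nA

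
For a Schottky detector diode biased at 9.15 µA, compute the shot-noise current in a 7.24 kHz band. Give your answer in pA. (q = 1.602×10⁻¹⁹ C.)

146 pA

I_n = √(2qI·B)
2qI·B = 2 × 1.602×10⁻¹⁹ × 9.15×10⁻⁶ × 7.24×10³ = 2.12×10⁻²⁰ A²
I_n = √(2.12×10⁻²⁰) = 1.46×10⁻¹⁰ A = 146 pA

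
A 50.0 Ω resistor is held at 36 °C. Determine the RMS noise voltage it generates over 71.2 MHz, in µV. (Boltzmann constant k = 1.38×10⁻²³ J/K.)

T = 36 °C + 273.15 = 309.15 K
V_n = √(4kTRB)
4kTRB = 4 × 1.38×10⁻²³ × 309.15 × 5.00×10¹ × 7.12×10⁷ = 6.08×10⁻¹¹ V²
V_n = √(6.08×10⁻¹¹) = 7.79×10⁻⁶ V = 7.79 µV

7.79 µV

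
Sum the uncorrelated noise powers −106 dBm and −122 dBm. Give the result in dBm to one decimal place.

−105.9 dBm

Convert to linear, add, convert back:
P₁ = 2.51×10⁻¹⁴ W, P₂ = 6.31×10⁻¹⁶ W
P_tot = 2.57×10⁻¹⁴ W → 10 log₁₀(P_tot / 10⁻³) = −105.9 dBm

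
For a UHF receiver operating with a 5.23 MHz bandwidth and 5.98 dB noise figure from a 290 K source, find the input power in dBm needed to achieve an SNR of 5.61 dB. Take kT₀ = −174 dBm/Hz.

Sensitivity = −174 + 10 log₁₀(B) + NF + SNR_min
= −174 + 67.19 + 5.98 + 5.61
= −95.22 dBm → −95.2 dBm

−95.2 dBm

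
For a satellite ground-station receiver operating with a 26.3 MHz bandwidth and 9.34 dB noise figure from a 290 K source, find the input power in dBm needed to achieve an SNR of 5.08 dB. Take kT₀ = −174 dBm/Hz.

−85.4 dBm

Sensitivity = −174 + 10 log₁₀(B) + NF + SNR_min
= −174 + 74.2 + 9.34 + 5.08
= −85.38 dBm → −85.4 dBm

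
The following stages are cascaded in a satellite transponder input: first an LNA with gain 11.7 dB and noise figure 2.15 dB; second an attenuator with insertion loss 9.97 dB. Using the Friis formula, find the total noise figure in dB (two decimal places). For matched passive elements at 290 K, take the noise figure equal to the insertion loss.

3.51 dB

Convert to linear (a loss of L dB is a gain of −L dB): F_i = 10^(NF_i/10), G_i = 10^(G_i,dB/10)
  Stage 1: F_1 = 10^(2.15/10) = 1.641, G_1 = 10^(11.7/10) = 14.79
  Stage 2: F_2 = 10^(9.97/10) = 9.931, G_2 = 10^(−9.97/10) = 0.1007
Friis cascade:
  F = 1.641 + (9.931 − 1)/14.79 = 2.244
NF = 10 log₁₀(2.244) = 3.51 dB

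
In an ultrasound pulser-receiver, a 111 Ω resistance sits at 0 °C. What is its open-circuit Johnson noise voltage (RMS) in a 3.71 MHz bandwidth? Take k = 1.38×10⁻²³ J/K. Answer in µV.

2.49 µV

T = 0 °C + 273.15 = 273.15 K
V_n = √(4kTRB)
4kTRB = 4 × 1.38×10⁻²³ × 273.15 × 1.11×10² × 3.71×10⁶ = 6.21×10⁻¹² V²
V_n = √(6.21×10⁻¹²) = 2.49×10⁻⁶ V = 2.49 µV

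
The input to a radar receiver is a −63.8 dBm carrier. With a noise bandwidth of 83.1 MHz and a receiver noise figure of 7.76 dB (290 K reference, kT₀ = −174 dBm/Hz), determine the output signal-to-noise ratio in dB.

23.2 dB

Noise floor: N = −174 + 10 log₁₀(B) + NF
10 log₁₀(8.31×10⁷) = 79.2 dB
N = −174 + 79.2 + 7.76 = −87.04 dBm
SNR = P_sig − N = −63.8 − (−87.04) = 23.24 dB → 23.2 dB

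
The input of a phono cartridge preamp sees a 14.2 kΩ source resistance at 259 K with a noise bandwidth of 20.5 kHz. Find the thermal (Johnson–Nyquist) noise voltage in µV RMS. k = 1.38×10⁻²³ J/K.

2.04 µV

V_n = √(4kTRB)
4kTRB = 4 × 1.38×10⁻²³ × 259 × 1.42×10⁴ × 2.05×10⁴ = 4.16×10⁻¹² V²
V_n = √(4.16×10⁻¹²) = 2.04×10⁻⁶ V = 2.04 µV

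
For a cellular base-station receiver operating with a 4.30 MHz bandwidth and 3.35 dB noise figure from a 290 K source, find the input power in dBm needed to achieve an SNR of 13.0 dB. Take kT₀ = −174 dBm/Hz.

Sensitivity = −174 + 10 log₁₀(B) + NF + SNR_min
= −174 + 66.33 + 3.35 + 13.0
= −91.32 dBm → −91.3 dBm

−91.3 dBm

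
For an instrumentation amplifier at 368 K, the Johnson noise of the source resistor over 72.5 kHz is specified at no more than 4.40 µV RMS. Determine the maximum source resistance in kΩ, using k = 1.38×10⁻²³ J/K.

Johnson–Nyquist: V_n = √(4kTRB) ⇒ R = V_n² / (4kTB)
4kTB = 4 × 1.38×10⁻²³ × 368 × 7.25×10⁴ = 1.47×10⁻¹⁵
R = (4.40×10⁻⁶)² / 1.47×10⁻¹⁵ = 1.31×10⁴ Ω = 13.1 kΩ

13.1 kΩ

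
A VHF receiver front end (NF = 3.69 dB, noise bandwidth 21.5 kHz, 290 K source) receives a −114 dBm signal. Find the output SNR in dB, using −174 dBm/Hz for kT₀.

Noise floor: N = −174 + 10 log₁₀(B) + NF
10 log₁₀(2.15×10⁴) = 43.32 dB
N = −174 + 43.32 + 3.69 = −126.99 dBm
SNR = P_sig − N = −114 − (−126.99) = 12.99 dB → 13.0 dB

13.0 dB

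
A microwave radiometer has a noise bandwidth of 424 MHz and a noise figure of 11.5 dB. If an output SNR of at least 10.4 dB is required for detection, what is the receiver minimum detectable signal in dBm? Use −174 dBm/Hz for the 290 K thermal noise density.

−65.8 dBm

Sensitivity = −174 + 10 log₁₀(B) + NF + SNR_min
= −174 + 86.27 + 11.5 + 10.4
= −65.83 dBm → −65.8 dBm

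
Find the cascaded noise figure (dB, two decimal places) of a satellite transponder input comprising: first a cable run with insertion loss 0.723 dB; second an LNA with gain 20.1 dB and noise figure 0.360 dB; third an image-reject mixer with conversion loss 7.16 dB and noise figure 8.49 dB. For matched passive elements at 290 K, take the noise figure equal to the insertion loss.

Convert to linear (a loss of L dB is a gain of −L dB): F_i = 10^(NF_i/10), G_i = 10^(G_i,dB/10)
  Stage 1: F_1 = 10^(0.723/10) = 1.181, G_1 = 10^(−0.723/10) = 0.8466
  Stage 2: F_2 = 10^(0.360/10) = 1.086, G_2 = 10^(20.1/10) = 102.3
  Stage 3: F_3 = 10^(8.49/10) = 7.063, G_3 = 10^(−7.16/10) = 0.1923
Friis cascade:
  F = 1.181 + (1.086 − 1)/0.8466 + (7.063 − 1)/86.64 = 1.353
NF = 10 log₁₀(1.353) = 1.31 dB

1.31 dB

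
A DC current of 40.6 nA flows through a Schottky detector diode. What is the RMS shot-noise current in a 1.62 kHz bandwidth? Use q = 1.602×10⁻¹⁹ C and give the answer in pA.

I_n = √(2qI·B)
2qI·B = 2 × 1.602×10⁻¹⁹ × 4.06×10⁻⁸ × 1.62×10³ = 2.11×10⁻²³ A²
I_n = √(2.11×10⁻²³) = 4.59×10⁻¹² A = 4.59 pA

4.59 pA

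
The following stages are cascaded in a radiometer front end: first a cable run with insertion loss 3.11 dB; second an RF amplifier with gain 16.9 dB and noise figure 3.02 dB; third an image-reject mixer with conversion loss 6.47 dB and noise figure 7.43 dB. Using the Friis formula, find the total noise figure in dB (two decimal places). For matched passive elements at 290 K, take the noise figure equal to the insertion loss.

6.33 dB

Convert to linear (a loss of L dB is a gain of −L dB): F_i = 10^(NF_i/10), G_i = 10^(G_i,dB/10)
  Stage 1: F_1 = 10^(3.11/10) = 2.046, G_1 = 10^(−3.11/10) = 0.4887
  Stage 2: F_2 = 10^(3.02/10) = 2.004, G_2 = 10^(16.9/10) = 48.98
  Stage 3: F_3 = 10^(7.43/10) = 5.534, G_3 = 10^(−6.47/10) = 0.2254
Friis cascade:
  F = 2.046 + (2.004 − 1)/0.4887 + (5.534 − 1)/23.93 = 4.291
NF = 10 log₁₀(4.291) = 6.33 dB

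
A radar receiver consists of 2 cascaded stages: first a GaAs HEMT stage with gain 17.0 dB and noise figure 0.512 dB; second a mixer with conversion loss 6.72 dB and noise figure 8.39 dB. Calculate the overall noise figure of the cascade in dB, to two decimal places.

Convert to linear (a loss of L dB is a gain of −L dB): F_i = 10^(NF_i/10), G_i = 10^(G_i,dB/10)
  Stage 1: F_1 = 10^(0.512/10) = 1.125, G_1 = 10^(17.0/10) = 50.12
  Stage 2: F_2 = 10^(8.39/10) = 6.902, G_2 = 10^(−6.72/10) = 0.2128
Friis cascade:
  F = 1.125 + (6.902 − 1)/50.12 = 1.243
NF = 10 log₁₀(1.243) = 0.94 dB

0.94 dB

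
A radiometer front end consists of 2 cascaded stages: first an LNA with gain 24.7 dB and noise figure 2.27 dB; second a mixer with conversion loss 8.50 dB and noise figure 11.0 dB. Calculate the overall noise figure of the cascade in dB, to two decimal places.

2.37 dB

Convert to linear (a loss of L dB is a gain of −L dB): F_i = 10^(NF_i/10), G_i = 10^(G_i,dB/10)
  Stage 1: F_1 = 10^(2.27/10) = 1.687, G_1 = 10^(24.7/10) = 295.1
  Stage 2: F_2 = 10^(11.0/10) = 12.59, G_2 = 10^(−8.50/10) = 0.1413
Friis cascade:
  F = 1.687 + (12.59 − 1)/295.1 = 1.726
NF = 10 log₁₀(1.726) = 2.37 dB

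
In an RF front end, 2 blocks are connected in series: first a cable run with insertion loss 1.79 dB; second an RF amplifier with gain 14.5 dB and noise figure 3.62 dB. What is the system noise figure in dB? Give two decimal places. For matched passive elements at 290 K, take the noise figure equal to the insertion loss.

Convert to linear (a loss of L dB is a gain of −L dB): F_i = 10^(NF_i/10), G_i = 10^(G_i,dB/10)
  Stage 1: F_1 = 10^(1.79/10) = 1.510, G_1 = 10^(−1.79/10) = 0.6622
  Stage 2: F_2 = 10^(3.62/10) = 2.301, G_2 = 10^(14.5/10) = 28.18
Friis cascade:
  F = 1.510 + (2.301 − 1)/0.6622 = 3.475
NF = 10 log₁₀(3.475) = 5.41 dB

5.41 dB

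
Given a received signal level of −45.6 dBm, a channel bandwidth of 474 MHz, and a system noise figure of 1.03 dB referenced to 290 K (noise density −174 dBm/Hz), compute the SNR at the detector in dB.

40.6 dB

Noise floor: N = −174 + 10 log₁₀(B) + NF
10 log₁₀(4.74×10⁸) = 86.76 dB
N = −174 + 86.76 + 1.03 = −86.21 dBm
SNR = P_sig − N = −45.6 − (−86.21) = 40.61 dB → 40.6 dB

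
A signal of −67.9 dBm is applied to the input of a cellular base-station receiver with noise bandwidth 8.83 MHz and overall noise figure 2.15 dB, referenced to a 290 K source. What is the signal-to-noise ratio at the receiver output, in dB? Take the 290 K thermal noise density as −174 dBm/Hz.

Noise floor: N = −174 + 10 log₁₀(B) + NF
10 log₁₀(8.83×10⁶) = 69.46 dB
N = −174 + 69.46 + 2.15 = −102.39 dBm
SNR = P_sig − N = −67.9 − (−102.39) = 34.49 dB → 34.5 dB

34.5 dB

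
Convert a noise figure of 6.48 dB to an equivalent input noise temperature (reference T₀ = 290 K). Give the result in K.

999 K

F = 10^(6.48/10) = 4.44631
T_e = (F − 1)·T₀ = (4.44631 − 1) × 290 = 999 K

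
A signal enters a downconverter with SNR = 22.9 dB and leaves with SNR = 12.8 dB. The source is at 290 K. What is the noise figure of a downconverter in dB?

NF (dB) = SNR_in(dB) − SNR_out(dB) when the source is at T₀
NF = 22.9 − 12.8 = 10.1 dB

10.1 dB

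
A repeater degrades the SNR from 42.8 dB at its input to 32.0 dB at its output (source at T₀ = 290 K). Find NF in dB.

10.8 dB

NF (dB) = SNR_in(dB) − SNR_out(dB) when the source is at T₀
NF = 42.8 − 32.0 = 10.8 dB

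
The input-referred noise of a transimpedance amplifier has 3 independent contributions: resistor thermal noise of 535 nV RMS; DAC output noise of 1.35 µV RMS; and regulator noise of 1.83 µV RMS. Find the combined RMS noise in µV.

2.34 µV

Uncorrelated sources add in power (mean-square): V_tot = √(ΣV_i²)
V_tot = √[(5.35×10⁻⁷)² + (1.35×10⁻⁶)² + (1.83×10⁻⁶)²] = 2.34×10⁻⁶ V = 2.34 µV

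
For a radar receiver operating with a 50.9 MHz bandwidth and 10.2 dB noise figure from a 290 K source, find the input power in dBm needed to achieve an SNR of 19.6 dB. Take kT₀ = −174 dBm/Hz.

Sensitivity = −174 + 10 log₁₀(B) + NF + SNR_min
= −174 + 77.07 + 10.2 + 19.6
= −67.13 dBm → −67.1 dBm

−67.1 dBm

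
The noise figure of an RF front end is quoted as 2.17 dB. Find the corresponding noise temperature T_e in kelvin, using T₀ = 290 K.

F = 10^(2.17/10) = 1.64816
T_e = (F − 1)·T₀ = (1.64816 − 1) × 290 = 188 K

188 K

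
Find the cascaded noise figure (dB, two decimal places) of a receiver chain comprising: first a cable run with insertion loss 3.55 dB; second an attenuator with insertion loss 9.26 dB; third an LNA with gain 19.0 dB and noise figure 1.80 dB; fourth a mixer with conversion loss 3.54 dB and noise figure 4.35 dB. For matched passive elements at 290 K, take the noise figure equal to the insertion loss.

14.67 dB

Convert to linear (a loss of L dB is a gain of −L dB): F_i = 10^(NF_i/10), G_i = 10^(G_i,dB/10)
  Stage 1: F_1 = 10^(3.55/10) = 2.265, G_1 = 10^(−3.55/10) = 0.4416
  Stage 2: F_2 = 10^(9.26/10) = 8.433, G_2 = 10^(−9.26/10) = 0.1186
  Stage 3: F_3 = 10^(1.80/10) = 1.514, G_3 = 10^(19.0/10) = 79.43
  Stage 4: F_4 = 10^(4.35/10) = 2.723, G_4 = 10^(−3.54/10) = 0.4426
Friis cascade:
  F = 2.265 + (8.433 − 1)/0.4416 + (1.514 − 1)/0.05236 + (2.723 − 1)/4.159 = 29.32
NF = 10 log₁₀(29.32) = 14.67 dB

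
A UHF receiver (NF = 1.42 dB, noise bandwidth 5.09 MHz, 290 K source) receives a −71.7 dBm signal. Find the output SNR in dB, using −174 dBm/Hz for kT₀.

Noise floor: N = −174 + 10 log₁₀(B) + NF
10 log₁₀(5.09×10⁶) = 67.07 dB
N = −174 + 67.07 + 1.42 = −105.51 dBm
SNR = P_sig − N = −71.7 − (−105.51) = 33.81 dB → 33.8 dB

33.8 dB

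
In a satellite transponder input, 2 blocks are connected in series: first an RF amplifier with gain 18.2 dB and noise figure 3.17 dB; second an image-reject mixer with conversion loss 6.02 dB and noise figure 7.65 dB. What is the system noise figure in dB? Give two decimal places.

Convert to linear (a loss of L dB is a gain of −L dB): F_i = 10^(NF_i/10), G_i = 10^(G_i,dB/10)
  Stage 1: F_1 = 10^(3.17/10) = 2.075, G_1 = 10^(18.2/10) = 66.07
  Stage 2: F_2 = 10^(7.65/10) = 5.821, G_2 = 10^(−6.02/10) = 0.2500
Friis cascade:
  F = 2.075 + (5.821 − 1)/66.07 = 2.148
NF = 10 log₁₀(2.148) = 3.32 dB

3.32 dB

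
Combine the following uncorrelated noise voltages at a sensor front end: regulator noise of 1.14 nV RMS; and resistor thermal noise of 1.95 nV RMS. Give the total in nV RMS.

Uncorrelated sources add in power (mean-square): V_tot = √(ΣV_i²)
V_tot = √[(1.14×10⁻⁹)² + (1.95×10⁻⁹)²] = 2.26×10⁻⁹ V = 2.26 nV

2.26 nV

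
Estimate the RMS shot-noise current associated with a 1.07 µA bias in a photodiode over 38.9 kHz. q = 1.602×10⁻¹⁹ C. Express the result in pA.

115 pA

I_n = √(2qI·B)
2qI·B = 2 × 1.602×10⁻¹⁹ × 1.07×10⁻⁶ × 3.89×10⁴ = 1.33×10⁻²⁰ A²
I_n = √(1.33×10⁻²⁰) = 1.15×10⁻¹⁰ A = 115 pA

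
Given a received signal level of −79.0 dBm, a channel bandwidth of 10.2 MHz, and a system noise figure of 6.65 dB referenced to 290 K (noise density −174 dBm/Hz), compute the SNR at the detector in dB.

Noise floor: N = −174 + 10 log₁₀(B) + NF
10 log₁₀(1.02×10⁷) = 70.09 dB
N = −174 + 70.09 + 6.65 = −97.26 dBm
SNR = P_sig − N = −79.0 − (−97.26) = 18.26 dB → 18.3 dB

18.3 dB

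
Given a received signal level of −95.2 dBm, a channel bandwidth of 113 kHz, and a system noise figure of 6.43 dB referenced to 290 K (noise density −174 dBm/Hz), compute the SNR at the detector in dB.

21.8 dB

Noise floor: N = −174 + 10 log₁₀(B) + NF
10 log₁₀(1.13×10⁵) = 50.53 dB
N = −174 + 50.53 + 6.43 = −117.04 dBm
SNR = P_sig − N = −95.2 − (−117.04) = 21.84 dB → 21.8 dB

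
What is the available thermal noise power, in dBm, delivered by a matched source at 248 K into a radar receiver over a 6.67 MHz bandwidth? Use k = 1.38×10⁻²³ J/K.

−106.4 dBm

P_n = kTB = 1.38×10⁻²³ × 248 × 6.67×10⁶ = 2.28×10⁻¹⁴ W
In dBm: 10 log₁₀(2.28×10⁻¹⁴ / 10⁻³) = −106.4 dBm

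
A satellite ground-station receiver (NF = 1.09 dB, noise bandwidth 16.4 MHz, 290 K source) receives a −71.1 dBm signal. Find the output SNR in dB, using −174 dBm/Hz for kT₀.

Noise floor: N = −174 + 10 log₁₀(B) + NF
10 log₁₀(1.64×10⁷) = 72.15 dB
N = −174 + 72.15 + 1.09 = −100.76 dBm
SNR = P_sig − N = −71.1 − (−100.76) = 29.66 dB → 29.7 dB

29.7 dB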